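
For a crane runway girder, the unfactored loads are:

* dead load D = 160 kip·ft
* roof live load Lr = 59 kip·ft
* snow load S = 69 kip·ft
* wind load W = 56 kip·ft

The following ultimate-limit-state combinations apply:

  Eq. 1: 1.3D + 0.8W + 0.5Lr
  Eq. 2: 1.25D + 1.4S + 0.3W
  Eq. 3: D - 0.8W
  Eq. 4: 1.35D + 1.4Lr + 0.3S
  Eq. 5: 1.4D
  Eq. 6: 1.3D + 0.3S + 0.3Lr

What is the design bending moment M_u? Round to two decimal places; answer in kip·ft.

Eq. 1: 1.3(160) + 0.8(56) + 0.5(59) = 282.30
Eq. 2: 1.25(160) + 1.4(69) + 0.3(56) = 313.40
Eq. 3: 1.0(160) - 0.8(56) = 115.20
Eq. 4: 1.35(160) + 1.4(59) + 0.3(69) = 319.30
Eq. 5: 1.4(160) = 224.00
Eq. 6: 1.3(160) + 0.3(69) + 0.3(59) = 246.40
Maximum is from combination 4.

319.30 kip·ft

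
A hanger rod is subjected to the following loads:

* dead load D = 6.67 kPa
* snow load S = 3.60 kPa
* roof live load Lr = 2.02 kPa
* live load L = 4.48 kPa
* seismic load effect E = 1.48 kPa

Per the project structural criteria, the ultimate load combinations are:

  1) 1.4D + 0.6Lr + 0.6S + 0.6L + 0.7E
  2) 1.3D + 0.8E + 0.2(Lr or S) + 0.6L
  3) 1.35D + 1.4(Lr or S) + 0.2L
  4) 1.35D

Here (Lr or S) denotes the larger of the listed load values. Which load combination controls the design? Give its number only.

Combination 1

(Lr or S) → S = 3.60 kPa.
1) 1.4(6.67) + 0.6(2.02) + 0.6(3.60) + 0.6(4.48) + 0.7(1.48) = 16.43
2) 1.3(6.67) + 0.8(1.48) + 0.2(3.60) + 0.6(4.48) = 8.67 + 1.18 + 0.72 + 2.69 = 13.26
3) 1.35(6.67) + 1.4(3.60) + 0.2(4.48) = 9.00 + 5.04 + 0.90 = 14.94
4) 1.35(6.67) = 9.00
The largest value is 16.43 kPa from combination 1.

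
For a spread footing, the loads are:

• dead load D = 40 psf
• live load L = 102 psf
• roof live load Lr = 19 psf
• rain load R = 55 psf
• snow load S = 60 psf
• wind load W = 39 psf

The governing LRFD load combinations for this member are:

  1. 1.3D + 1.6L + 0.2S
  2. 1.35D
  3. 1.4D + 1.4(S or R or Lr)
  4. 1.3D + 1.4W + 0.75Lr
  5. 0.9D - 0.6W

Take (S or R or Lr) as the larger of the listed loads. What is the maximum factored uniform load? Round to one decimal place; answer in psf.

227.2 psf

(S or R or Lr) → S = 60 psf.
1. 1.3(40) + 1.6(102) + 0.2(60) = 227.2
2. 1.35(40) = 54.0
3. 1.4(40) + 1.4(60) = 140.0
4. 1.3(40) + 1.4(39) + 0.75(19) = 120.9
5. 0.9(40) - 0.6(39) = 12.6
Combination 1 governs: q_u = 227.2 psf.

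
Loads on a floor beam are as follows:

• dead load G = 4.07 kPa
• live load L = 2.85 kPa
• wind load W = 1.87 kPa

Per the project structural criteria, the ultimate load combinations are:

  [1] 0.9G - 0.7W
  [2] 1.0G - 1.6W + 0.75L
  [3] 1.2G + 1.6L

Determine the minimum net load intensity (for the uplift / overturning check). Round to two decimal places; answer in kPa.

[1] 0.9(4.07) - 0.7(1.87) = 2.35
[2] 1.0(4.07) - 1.6(1.87) + 0.75(2.85) = 3.22
[3] 1.2(4.07) + 1.6(2.85) = 9.44
Combination 1 gives the minimum: 2.35 kPa.

2.35 kPa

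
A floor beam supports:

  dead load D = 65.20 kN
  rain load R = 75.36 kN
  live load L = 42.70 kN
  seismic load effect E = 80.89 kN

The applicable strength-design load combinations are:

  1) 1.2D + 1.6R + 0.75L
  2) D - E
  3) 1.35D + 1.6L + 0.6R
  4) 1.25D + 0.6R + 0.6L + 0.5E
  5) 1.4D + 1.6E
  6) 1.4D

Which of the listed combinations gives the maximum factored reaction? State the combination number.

Combination 1

1) 1.2(65.20) + 1.6(75.36) + 0.75(42.70) = 230.84
2) 1.0(65.20) - 1.0(80.89) = 65.20 - 80.89 = -15.69
3) 1.35(65.20) + 1.6(42.70) + 0.6(75.36) = 88.02 + 68.32 + 45.22 = 201.56
4) 1.25(65.20) + 0.6(75.36) + 0.6(42.70) + 0.5(80.89) = 192.78
5) 1.4(65.20) + 1.6(80.89) = 91.28 + 129.42 = 220.70
6) 1.4(65.20) = 91.28
The largest value is 230.84 kN from combination 1.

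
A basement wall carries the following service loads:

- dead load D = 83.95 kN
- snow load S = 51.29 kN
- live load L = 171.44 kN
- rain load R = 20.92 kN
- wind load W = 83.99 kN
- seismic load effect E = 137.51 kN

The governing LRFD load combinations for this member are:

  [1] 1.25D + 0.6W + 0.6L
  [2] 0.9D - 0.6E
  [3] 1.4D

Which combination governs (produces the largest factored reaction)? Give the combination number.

Combination 1

[1] 1.25(83.95) + 0.6(83.99) + 0.6(171.44) = 258.20
[2] 0.9(83.95) - 0.6(137.51) = 75.56 - 82.51 = -6.95
[3] 1.4(83.95) = 117.53
The largest value is 258.20 kN from combination 1.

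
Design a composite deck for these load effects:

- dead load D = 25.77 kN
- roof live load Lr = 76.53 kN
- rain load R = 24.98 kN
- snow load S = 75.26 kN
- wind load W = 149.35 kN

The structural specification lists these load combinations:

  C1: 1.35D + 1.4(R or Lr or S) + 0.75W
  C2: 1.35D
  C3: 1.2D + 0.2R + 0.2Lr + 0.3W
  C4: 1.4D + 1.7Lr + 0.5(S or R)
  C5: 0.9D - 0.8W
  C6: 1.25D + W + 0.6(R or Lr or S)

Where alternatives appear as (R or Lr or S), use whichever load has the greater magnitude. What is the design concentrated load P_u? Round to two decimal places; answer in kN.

253.94 kN

(R or Lr or S) → Lr = 76.53 kN; (S or R) → S = 75.26 kN.
C1: 1.35(25.77) + 1.4(76.53) + 0.75(149.35) = 253.94
C2: 1.35(25.77) = 34.79
C3: 1.2(25.77) + 0.2(24.98) + 0.2(76.53) + 0.3(149.35) = 96.03
C4: 1.4(25.77) + 1.7(76.53) + 0.5(75.26) = 203.81
C5: 0.9(25.77) - 0.8(149.35) = -96.29
C6: 1.25(25.77) + 1.0(149.35) + 0.6(76.53) = 227.48
Combination 1 governs: P_u = 253.94 kN.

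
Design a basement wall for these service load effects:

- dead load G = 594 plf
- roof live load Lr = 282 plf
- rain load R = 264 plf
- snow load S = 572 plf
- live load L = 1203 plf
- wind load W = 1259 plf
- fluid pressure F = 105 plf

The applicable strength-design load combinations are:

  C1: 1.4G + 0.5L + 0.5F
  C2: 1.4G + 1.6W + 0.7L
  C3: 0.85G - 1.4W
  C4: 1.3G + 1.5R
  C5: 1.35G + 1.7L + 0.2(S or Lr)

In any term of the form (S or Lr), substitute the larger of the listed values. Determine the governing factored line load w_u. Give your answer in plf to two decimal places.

3688.10 plf

(S or Lr) → S = 572 plf.
C1: 1.4(594) + 0.5(1203) + 0.5(105) = 1485.60
C2: 1.4(594) + 1.6(1259) + 0.7(1203) = 3688.10
C3: 0.85(594) - 1.4(1259) = -1257.70
C4: 1.3(594) + 1.5(264) = 1168.20
C5: 1.35(594) + 1.7(1203) + 0.2(572) = 2961.40
The controlling combination is 2, giving 3688.10 plf.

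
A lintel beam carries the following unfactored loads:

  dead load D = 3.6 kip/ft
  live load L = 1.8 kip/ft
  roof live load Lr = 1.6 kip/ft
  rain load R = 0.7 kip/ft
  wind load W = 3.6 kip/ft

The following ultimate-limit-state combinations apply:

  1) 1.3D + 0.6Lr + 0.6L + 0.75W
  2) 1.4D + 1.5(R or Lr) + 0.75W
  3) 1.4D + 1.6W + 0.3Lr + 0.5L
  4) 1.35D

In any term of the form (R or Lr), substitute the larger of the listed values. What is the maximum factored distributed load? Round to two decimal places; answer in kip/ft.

12.18 kip/ft

(R or Lr) → Lr = 1.6 kip/ft.
1) 1.3(3.6) + 0.6(1.6) + 0.6(1.8) + 0.75(3.6) = 9.42
2) 1.4(3.6) + 1.5(1.6) + 0.75(3.6) = 10.14
3) 1.4(3.6) + 1.6(3.6) + 0.3(1.6) + 0.5(1.8) = 12.18
4) 1.35(3.6) = 4.86
Maximum is from combination 3.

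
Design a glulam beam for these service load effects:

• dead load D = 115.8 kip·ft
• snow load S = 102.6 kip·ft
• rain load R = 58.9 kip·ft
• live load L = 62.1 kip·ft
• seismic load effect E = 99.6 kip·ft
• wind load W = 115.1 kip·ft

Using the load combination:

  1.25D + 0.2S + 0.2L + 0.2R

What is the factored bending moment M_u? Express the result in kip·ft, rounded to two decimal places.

189.47 kip·ft

1.25(115.8) + 0.2(102.6) + 0.2(62.1) + 0.2(58.9) = 144.75 + 20.52 + 12.42 + 11.78 = 189.47
M_u = 189.47 kip·ft.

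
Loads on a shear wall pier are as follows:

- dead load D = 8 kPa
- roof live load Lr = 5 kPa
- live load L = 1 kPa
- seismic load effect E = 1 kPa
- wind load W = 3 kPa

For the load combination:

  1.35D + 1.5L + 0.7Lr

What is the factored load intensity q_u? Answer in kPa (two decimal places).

1.35(8) + 1.5(1) + 0.7(5) = 10.80 + 1.50 + 3.50 = 15.80
q_u = 15.80 kPa.

15.80 kPa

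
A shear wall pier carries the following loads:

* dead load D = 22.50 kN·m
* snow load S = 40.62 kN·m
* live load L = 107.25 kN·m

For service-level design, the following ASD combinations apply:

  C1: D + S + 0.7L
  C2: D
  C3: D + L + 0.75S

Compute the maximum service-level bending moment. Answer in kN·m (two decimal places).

160.22 kN·m

C1: 1.0(22.50) + 1.0(40.62) + 0.7(107.25) = 22.50 + 40.62 + 75.08 = 138.20
C2: 1.0(22.50) = 22.50
C3: 1.0(22.50) + 1.0(107.25) + 0.75(40.62) = 22.50 + 107.25 + 30.47 = 160.22
Combination 3 governs: M = 160.22 kN·m.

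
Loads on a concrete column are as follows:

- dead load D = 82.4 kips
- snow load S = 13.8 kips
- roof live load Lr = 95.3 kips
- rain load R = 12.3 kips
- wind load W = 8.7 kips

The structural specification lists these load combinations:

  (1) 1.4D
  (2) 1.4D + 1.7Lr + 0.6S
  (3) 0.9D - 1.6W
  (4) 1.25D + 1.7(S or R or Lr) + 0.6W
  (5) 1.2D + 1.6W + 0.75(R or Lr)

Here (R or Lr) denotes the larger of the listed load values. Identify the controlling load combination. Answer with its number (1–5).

(S or R or Lr) → Lr = 95.3 kips; (R or Lr) → Lr = 95.3 kips.
(1) 1.4(82.4) = 115.4
(2) 1.4(82.4) + 1.7(95.3) + 0.6(13.8) = 285.7
(3) 0.9(82.4) - 1.6(8.7) = 60.2
(4) 1.25(82.4) + 1.7(95.3) + 0.6(8.7) = 270.2
(5) 1.2(82.4) + 1.6(8.7) + 0.75(95.3) = 184.3
The largest value is 285.7 kips from combination 2.

Combination 2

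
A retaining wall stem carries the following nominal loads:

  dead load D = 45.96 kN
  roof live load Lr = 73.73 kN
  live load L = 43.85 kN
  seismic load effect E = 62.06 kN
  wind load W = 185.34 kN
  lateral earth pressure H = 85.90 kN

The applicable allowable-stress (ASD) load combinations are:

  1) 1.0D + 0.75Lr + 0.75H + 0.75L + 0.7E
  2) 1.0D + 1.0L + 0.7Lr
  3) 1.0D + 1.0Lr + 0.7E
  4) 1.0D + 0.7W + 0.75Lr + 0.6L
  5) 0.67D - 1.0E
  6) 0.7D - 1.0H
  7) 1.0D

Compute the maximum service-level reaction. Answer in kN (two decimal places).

257.31 kN

1) 1.0(45.96) + 0.75(73.73) + 0.75(85.90) + 0.75(43.85) + 0.7(62.06) = 242.01
2) 1.0(45.96) + 1.0(43.85) + 0.7(73.73) = 141.42
3) 1.0(45.96) + 1.0(73.73) + 0.7(62.06) = 163.13
4) 1.0(45.96) + 0.7(185.34) + 0.75(73.73) + 0.6(43.85) = 257.31
5) 0.67(45.96) - 1.0(62.06) = -31.27
6) 0.7(45.96) - 1.0(85.90) = -53.73
7) 1.0(45.96) = 45.96
The controlling combination is 4, giving 257.31 kN.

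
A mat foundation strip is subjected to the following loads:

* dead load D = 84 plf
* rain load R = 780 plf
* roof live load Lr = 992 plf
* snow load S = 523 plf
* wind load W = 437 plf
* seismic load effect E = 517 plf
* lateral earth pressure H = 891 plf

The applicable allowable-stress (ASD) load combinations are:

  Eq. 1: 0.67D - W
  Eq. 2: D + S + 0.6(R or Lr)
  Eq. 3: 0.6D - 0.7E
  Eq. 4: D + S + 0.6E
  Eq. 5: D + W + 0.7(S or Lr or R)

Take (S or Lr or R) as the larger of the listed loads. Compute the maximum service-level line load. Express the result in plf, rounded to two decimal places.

1215.40 plf

(R or Lr) → Lr = 992 plf; (S or Lr or R) → Lr = 992 plf.
Eq. 1: 0.67(84) - 1.0(437) = 56.28 - 437.00 = -380.72
Eq. 2: 1.0(84) + 1.0(523) + 0.6(992) = 84.00 + 523.00 + 595.20 = 1202.20
Eq. 3: 0.6(84) - 0.7(517) = 50.40 - 361.90 = -311.50
Eq. 4: 1.0(84) + 1.0(523) + 0.6(517) = 84.00 + 523.00 + 310.20 = 917.20
Eq. 5: 1.0(84) + 1.0(437) + 0.7(992) = 84.00 + 437.00 + 694.40 = 1215.40
The controlling combination is 5, giving 1215.40 plf.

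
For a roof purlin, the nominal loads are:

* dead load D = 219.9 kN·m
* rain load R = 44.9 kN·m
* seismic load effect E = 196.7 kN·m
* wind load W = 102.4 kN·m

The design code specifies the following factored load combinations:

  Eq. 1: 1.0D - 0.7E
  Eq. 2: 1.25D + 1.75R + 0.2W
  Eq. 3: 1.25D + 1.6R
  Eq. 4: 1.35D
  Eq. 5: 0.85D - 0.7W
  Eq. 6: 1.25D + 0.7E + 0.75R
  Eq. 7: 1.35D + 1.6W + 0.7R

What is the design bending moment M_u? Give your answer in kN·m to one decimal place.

492.1 kN·m

Eq. 1: 1.0(219.9) - 0.7(196.7) = 219.9 - 137.7 = 82.2
Eq. 2: 1.25(219.9) + 1.75(44.9) + 0.2(102.4) = 373.9
Eq. 3: 1.25(219.9) + 1.6(44.9) = 274.9 + 71.8 = 346.7
Eq. 4: 1.35(219.9) = 296.9
Eq. 5: 0.85(219.9) - 0.7(102.4) = 186.9 - 71.7 = 115.2
Eq. 6: 1.25(219.9) + 0.7(196.7) + 0.75(44.9) = 446.2
Eq. 7: 1.35(219.9) + 1.6(102.4) + 0.7(44.9) = 296.9 + 163.8 + 31.4 = 492.1
Maximum is from combination 7.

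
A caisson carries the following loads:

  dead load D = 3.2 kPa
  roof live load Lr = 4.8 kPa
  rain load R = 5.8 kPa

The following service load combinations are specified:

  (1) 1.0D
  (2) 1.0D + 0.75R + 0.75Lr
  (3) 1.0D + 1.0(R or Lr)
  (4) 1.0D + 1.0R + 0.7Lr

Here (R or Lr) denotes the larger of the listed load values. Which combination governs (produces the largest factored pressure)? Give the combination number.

Combination 4

(R or Lr) → R = 5.8 kPa.
(1) 1.0(3.2) = 3.2
(2) 1.0(3.2) + 0.75(5.8) + 0.75(4.8) = 11.2
(3) 1.0(3.2) + 1.0(5.8) = 9.0
(4) 1.0(3.2) + 1.0(5.8) + 0.7(4.8) = 12.4
The largest value is 12.4 kPa from combination 4.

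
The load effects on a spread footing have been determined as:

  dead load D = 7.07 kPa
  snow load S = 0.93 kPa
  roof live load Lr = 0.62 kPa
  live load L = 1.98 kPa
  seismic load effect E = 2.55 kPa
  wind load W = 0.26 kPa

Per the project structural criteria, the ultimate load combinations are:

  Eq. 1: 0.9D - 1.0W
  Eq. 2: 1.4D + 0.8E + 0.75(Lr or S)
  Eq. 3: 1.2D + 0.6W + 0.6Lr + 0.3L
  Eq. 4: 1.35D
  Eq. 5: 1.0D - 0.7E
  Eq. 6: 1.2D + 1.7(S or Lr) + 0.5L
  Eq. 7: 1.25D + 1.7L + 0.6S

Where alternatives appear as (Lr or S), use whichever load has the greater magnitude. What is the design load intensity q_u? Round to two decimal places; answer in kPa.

12.76 kPa

(Lr or S) → S = 0.93 kPa; (S or Lr) → S = 0.93 kPa.
Eq. 1: 0.9(7.07) - 1.0(0.26) = 6.36 - 0.26 = 6.10
Eq. 2: 1.4(7.07) + 0.8(2.55) + 0.75(0.93) = 9.90 + 2.04 + 0.70 = 12.64
Eq. 3: 1.2(7.07) + 0.6(0.26) + 0.6(0.62) + 0.3(1.98) = 9.61
Eq. 4: 1.35(7.07) = 9.54
Eq. 5: 1.0(7.07) - 0.7(2.55) = 5.29
Eq. 6: 1.2(7.07) + 1.7(0.93) + 0.5(1.98) = 11.06
Eq. 7: 1.25(7.07) + 1.7(1.98) + 0.6(0.93) = 12.76
The controlling combination is 7, giving 12.76 kPa.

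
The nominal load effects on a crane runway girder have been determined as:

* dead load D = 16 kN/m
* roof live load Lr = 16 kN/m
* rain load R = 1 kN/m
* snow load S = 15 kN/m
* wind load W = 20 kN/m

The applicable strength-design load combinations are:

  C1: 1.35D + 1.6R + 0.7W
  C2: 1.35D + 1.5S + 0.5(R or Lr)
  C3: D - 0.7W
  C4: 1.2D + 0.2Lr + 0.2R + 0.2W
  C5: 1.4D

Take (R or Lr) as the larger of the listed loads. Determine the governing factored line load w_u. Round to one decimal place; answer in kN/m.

52.1 kN/m

(R or Lr) → Lr = 16 kN/m.
C1: 1.35(16) + 1.6(1) + 0.7(20) = 21.6 + 1.6 + 14.0 = 37.2
C2: 1.35(16) + 1.5(15) + 0.5(16) = 21.6 + 22.5 + 8.0 = 52.1
C3: 1.0(16) - 0.7(20) = 16.0 - 14.0 = 2.0
C4: 1.2(16) + 0.2(16) + 0.2(1) + 0.2(20) = 19.2 + 3.2 + 0.2 + 4.0 = 26.6
C5: 1.4(16) = 22.4
Maximum is from combination 2.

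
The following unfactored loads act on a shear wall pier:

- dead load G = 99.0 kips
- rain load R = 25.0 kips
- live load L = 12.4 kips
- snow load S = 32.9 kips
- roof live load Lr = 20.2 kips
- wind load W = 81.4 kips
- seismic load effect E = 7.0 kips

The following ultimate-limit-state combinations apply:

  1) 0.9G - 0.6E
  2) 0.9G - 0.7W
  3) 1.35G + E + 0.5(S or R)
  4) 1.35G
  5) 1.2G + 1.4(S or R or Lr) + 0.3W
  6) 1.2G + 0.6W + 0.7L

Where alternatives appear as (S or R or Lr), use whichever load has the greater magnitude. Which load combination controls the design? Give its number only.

Combination 5

(S or R) → S = 32.9 kips; (S or R or Lr) → S = 32.9 kips.
1) 0.9(99.0) - 0.6(7.0) = 89.1 - 4.2 = 84.9
2) 0.9(99.0) - 0.7(81.4) = 89.1 - 57.0 = 32.1
3) 1.35(99.0) + 1.0(7.0) + 0.5(32.9) = 157.1
4) 1.35(99.0) = 133.7
5) 1.2(99.0) + 1.4(32.9) + 0.3(81.4) = 118.8 + 46.1 + 24.4 = 189.3
6) 1.2(99.0) + 0.6(81.4) + 0.7(12.4) = 118.8 + 48.8 + 8.7 = 176.3
The largest value is 189.3 kips from combination 5.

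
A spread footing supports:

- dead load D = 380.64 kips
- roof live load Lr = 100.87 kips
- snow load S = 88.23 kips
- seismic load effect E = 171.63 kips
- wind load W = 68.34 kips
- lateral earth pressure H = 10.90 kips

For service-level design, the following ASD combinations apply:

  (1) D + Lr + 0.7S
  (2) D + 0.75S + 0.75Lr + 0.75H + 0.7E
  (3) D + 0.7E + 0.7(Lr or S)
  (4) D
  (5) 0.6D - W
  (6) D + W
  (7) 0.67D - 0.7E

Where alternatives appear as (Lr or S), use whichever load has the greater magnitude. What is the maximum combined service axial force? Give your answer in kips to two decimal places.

650.78 kips

(Lr or S) → Lr = 100.87 kips.
(1) 1.0(380.64) + 1.0(100.87) + 0.7(88.23) = 543.27
(2) 1.0(380.64) + 0.75(88.23) + 0.75(100.87) + 0.75(10.90) + 0.7(171.63) = 650.78
(3) 1.0(380.64) + 0.7(171.63) + 0.7(100.87) = 571.39
(4) 1.0(380.64) = 380.64
(5) 0.6(380.64) - 1.0(68.34) = 160.04
(6) 1.0(380.64) + 1.0(68.34) = 448.98
(7) 0.67(380.64) - 0.7(171.63) = 134.89
The controlling combination is 2, giving 650.78 kips.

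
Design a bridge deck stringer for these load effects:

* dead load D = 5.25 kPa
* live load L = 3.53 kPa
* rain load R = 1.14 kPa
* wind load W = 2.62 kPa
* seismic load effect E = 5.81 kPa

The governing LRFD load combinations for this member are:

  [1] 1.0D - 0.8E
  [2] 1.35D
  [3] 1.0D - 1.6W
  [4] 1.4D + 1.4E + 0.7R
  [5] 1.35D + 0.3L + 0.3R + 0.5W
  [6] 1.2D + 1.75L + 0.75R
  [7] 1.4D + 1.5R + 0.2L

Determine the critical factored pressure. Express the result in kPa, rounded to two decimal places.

16.28 kPa

[1] 1.0(5.25) - 0.8(5.81) = 5.25 - 4.65 = 0.60
[2] 1.35(5.25) = 7.09
[3] 1.0(5.25) - 1.6(2.62) = 5.25 - 4.19 = 1.06
[4] 1.4(5.25) + 1.4(5.81) + 0.7(1.14) = 7.35 + 8.13 + 0.80 = 16.28
[5] 1.35(5.25) + 0.3(3.53) + 0.3(1.14) + 0.5(2.62) = 7.09 + 1.06 + 0.34 + 1.31 = 9.80
[6] 1.2(5.25) + 1.75(3.53) + 0.75(1.14) = 13.33
[7] 1.4(5.25) + 1.5(1.14) + 0.2(3.53) = 7.35 + 1.71 + 0.71 = 9.77
Combination 4 governs: p_u = 16.28 kPa.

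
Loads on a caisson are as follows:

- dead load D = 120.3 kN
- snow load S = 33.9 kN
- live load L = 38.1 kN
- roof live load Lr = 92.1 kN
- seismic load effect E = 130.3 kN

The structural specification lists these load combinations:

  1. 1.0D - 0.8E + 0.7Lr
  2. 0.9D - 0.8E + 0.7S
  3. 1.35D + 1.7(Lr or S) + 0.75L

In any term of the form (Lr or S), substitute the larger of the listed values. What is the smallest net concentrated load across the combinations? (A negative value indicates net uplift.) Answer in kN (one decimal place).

27.8 kN

(Lr or S) → Lr = 92.1 kN.
1. 1.0(120.3) - 0.8(130.3) + 0.7(92.1) = 80.5
2. 0.9(120.3) - 0.8(130.3) + 0.7(33.9) = 108.3 - 104.2 + 23.7 = 27.8
3. 1.35(120.3) + 1.7(92.1) + 0.75(38.1) = 162.4 + 156.6 + 28.6 = 347.6
Combination 2 gives the minimum: 27.8 kN.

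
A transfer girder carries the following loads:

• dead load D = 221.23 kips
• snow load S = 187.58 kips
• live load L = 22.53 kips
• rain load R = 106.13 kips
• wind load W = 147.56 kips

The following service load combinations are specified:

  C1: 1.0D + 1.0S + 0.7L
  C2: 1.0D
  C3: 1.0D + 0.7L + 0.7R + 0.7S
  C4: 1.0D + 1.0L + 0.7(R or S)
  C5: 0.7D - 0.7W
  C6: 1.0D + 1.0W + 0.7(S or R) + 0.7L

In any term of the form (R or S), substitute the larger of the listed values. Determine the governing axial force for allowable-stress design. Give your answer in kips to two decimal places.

(R or S) → S = 187.58 kips; (S or R) → S = 187.58 kips.
C1: 1.0(221.23) + 1.0(187.58) + 0.7(22.53) = 424.58
C2: 1.0(221.23) = 221.23
C3: 1.0(221.23) + 0.7(22.53) + 0.7(106.13) + 0.7(187.58) = 442.60
C4: 1.0(221.23) + 1.0(22.53) + 0.7(187.58) = 375.07
C5: 0.7(221.23) - 0.7(147.56) = 51.57
C6: 1.0(221.23) + 1.0(147.56) + 0.7(187.58) + 0.7(22.53) = 515.87
Combination 6 governs: P = 515.87 kips.

515.87 kips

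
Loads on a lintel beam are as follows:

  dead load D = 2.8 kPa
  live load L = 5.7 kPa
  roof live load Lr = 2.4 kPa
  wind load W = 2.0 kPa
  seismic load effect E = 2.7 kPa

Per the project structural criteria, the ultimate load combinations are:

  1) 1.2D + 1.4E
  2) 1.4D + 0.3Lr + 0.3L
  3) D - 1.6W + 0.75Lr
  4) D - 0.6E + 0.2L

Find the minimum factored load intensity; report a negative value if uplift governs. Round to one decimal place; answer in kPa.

1) 1.2(2.8) + 1.4(2.7) = 7.1
2) 1.4(2.8) + 0.3(2.4) + 0.3(5.7) = 6.4
3) 1.0(2.8) - 1.6(2.0) + 0.75(2.4) = 2.8 - 3.2 + 1.8 = 1.4
4) 1.0(2.8) - 0.6(2.7) + 0.2(5.7) = 2.8 - 1.6 + 1.1 = 2.3
Combination 3 gives the minimum: 1.4 kPa.

1.4 kPa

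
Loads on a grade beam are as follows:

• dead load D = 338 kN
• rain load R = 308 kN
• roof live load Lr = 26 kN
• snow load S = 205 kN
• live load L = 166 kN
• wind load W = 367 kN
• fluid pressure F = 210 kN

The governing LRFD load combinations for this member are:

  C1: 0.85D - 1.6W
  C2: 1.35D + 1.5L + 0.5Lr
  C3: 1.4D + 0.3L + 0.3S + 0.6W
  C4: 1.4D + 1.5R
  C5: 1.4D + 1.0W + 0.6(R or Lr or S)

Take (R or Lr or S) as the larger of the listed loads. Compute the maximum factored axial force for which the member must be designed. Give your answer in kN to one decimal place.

1025.0 kN

(R or Lr or S) → R = 308 kN.
C1: 0.85(338) - 1.6(367) = 287.3 - 587.2 = -299.9
C2: 1.35(338) + 1.5(166) + 0.5(26) = 456.3 + 249.0 + 13.0 = 718.3
C3: 1.4(338) + 0.3(166) + 0.3(205) + 0.6(367) = 473.2 + 49.8 + 61.5 + 220.2 = 804.7
C4: 1.4(338) + 1.5(308) = 473.2 + 462.0 = 935.2
C5: 1.4(338) + 1.0(367) + 0.6(308) = 473.2 + 367.0 + 184.8 = 1025.0
Combination 5 governs: N_u = 1025.0 kN.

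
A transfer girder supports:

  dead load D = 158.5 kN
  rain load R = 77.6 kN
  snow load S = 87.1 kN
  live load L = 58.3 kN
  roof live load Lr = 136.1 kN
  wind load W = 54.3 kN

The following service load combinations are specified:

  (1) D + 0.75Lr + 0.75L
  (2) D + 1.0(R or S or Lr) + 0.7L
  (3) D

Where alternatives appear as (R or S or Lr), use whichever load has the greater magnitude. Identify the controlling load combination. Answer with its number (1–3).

Combination 2

(R or S or Lr) → Lr = 136.1 kN.
(1) 1.0(158.5) + 0.75(136.1) + 0.75(58.3) = 304.30
(2) 1.0(158.5) + 1.0(136.1) + 0.7(58.3) = 158.50 + 136.10 + 40.81 = 335.41
(3) 1.0(158.5) = 158.50
The largest value is 335.41 kN from combination 2.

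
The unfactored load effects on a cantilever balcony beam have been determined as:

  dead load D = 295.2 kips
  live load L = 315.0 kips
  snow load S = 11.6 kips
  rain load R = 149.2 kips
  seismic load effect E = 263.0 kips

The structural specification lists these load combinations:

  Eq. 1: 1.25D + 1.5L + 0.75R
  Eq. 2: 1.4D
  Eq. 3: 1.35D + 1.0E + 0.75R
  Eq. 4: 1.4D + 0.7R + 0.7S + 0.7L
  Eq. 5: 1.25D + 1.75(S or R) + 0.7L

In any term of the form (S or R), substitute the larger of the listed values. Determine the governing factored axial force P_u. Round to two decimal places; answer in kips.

(S or R) → R = 149.2 kips.
Eq. 1: 1.25(295.2) + 1.5(315.0) + 0.75(149.2) = 369.00 + 472.50 + 111.90 = 953.40
Eq. 2: 1.4(295.2) = 413.28
Eq. 3: 1.35(295.2) + 1.0(263.0) + 0.75(149.2) = 398.52 + 263.00 + 111.90 = 773.42
Eq. 4: 1.4(295.2) + 0.7(149.2) + 0.7(11.6) + 0.7(315.0) = 413.28 + 104.44 + 8.12 + 220.50 = 746.34
Eq. 5: 1.25(295.2) + 1.75(149.2) + 0.7(315.0) = 369.00 + 261.10 + 220.50 = 850.60
The controlling combination is 1, giving 953.40 kips.

953.40 kips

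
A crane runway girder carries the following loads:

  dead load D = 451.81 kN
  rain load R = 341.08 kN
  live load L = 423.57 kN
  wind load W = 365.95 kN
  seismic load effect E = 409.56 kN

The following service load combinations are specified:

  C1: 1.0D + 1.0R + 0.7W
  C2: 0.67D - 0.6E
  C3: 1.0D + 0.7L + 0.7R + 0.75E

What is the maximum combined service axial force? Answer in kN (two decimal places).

1294.24 kN

C1: 1.0(451.81) + 1.0(341.08) + 0.7(365.95) = 451.81 + 341.08 + 256.17 = 1049.06
C2: 0.67(451.81) - 0.6(409.56) = 56.98
C3: 1.0(451.81) + 0.7(423.57) + 0.7(341.08) + 0.75(409.56) = 451.81 + 296.50 + 238.76 + 307.17 = 1294.24
Maximum is from combination 3.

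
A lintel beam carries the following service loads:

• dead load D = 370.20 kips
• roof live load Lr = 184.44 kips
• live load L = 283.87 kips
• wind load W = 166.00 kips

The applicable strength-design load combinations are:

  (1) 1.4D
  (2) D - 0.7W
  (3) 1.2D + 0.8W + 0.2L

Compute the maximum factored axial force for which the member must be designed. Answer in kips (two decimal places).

(1) 1.4(370.20) = 518.28
(2) 1.0(370.20) - 0.7(166.00) = 254.00
(3) 1.2(370.20) + 0.8(166.00) + 0.2(283.87) = 633.81
Combination 3 governs: P_u = 633.81 kips.

633.81 kips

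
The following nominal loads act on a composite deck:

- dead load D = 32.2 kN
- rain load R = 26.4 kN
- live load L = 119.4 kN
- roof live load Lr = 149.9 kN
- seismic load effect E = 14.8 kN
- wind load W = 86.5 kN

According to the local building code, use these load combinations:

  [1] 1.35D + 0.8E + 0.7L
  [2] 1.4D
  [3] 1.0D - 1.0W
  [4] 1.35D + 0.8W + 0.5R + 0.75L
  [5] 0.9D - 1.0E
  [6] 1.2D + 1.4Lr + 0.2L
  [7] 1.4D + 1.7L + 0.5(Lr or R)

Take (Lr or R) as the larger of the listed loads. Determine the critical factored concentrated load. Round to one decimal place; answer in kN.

323.0 kN

(Lr or R) → Lr = 149.9 kN.
[1] 1.35(32.2) + 0.8(14.8) + 0.7(119.4) = 43.5 + 11.8 + 83.6 = 138.9
[2] 1.4(32.2) = 45.1
[3] 1.0(32.2) - 1.0(86.5) = 32.2 - 86.5 = -54.3
[4] 1.35(32.2) + 0.8(86.5) + 0.5(26.4) + 0.75(119.4) = 215.4
[5] 0.9(32.2) - 1.0(14.8) = 29.0 - 14.8 = 14.2
[6] 1.2(32.2) + 1.4(149.9) + 0.2(119.4) = 38.6 + 209.9 + 23.9 = 272.4
[7] 1.4(32.2) + 1.7(119.4) + 0.5(149.9) = 323.0
Maximum is from combination 7.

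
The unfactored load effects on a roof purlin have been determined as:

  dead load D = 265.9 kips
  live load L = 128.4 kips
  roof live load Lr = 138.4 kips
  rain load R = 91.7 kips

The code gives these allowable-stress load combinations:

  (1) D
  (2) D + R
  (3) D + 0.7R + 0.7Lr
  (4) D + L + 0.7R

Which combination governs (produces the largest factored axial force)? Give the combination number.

(1) 1.0(265.9) = 265.90
(2) 1.0(265.9) + 1.0(91.7) = 265.90 + 91.70 = 357.60
(3) 1.0(265.9) + 0.7(91.7) + 0.7(138.4) = 265.90 + 64.19 + 96.88 = 426.97
(4) 1.0(265.9) + 1.0(128.4) + 0.7(91.7) = 265.90 + 128.40 + 64.19 = 458.49
The largest value is 458.49 kips from combination 4.

Combination 4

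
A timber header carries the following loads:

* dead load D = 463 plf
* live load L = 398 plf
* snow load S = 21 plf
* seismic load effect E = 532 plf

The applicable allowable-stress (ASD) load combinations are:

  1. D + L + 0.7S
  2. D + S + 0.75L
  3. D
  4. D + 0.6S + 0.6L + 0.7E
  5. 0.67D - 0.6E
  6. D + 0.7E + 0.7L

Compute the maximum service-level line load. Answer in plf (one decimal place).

1. 1.0(463) + 1.0(398) + 0.7(21) = 875.7
2. 1.0(463) + 1.0(21) + 0.75(398) = 782.5
3. 1.0(463) = 463.0
4. 1.0(463) + 0.6(21) + 0.6(398) + 0.7(532) = 1086.8
5. 0.67(463) - 0.6(532) = -9.0
6. 1.0(463) + 0.7(532) + 0.7(398) = 1114.0
The controlling combination is 6, giving 1114.0 plf.

1114.0 plf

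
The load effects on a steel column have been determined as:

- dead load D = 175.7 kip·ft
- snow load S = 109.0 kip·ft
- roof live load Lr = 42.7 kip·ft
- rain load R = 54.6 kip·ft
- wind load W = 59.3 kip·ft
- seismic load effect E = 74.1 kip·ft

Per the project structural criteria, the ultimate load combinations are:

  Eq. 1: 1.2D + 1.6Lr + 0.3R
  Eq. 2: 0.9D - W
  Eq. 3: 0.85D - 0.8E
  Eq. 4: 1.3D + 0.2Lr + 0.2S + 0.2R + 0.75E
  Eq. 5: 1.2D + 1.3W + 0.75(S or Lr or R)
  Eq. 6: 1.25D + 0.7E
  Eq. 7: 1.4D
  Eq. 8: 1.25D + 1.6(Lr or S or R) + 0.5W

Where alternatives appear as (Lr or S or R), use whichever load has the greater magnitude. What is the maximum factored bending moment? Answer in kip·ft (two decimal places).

(S or Lr or R) → S = 109.0 kip·ft; (Lr or S or R) → S = 109.0 kip·ft.
Eq. 1: 1.2(175.7) + 1.6(42.7) + 0.3(54.6) = 210.84 + 68.32 + 16.38 = 295.54
Eq. 2: 0.9(175.7) - 1.0(59.3) = 158.13 - 59.30 = 98.83
Eq. 3: 0.85(175.7) - 0.8(74.1) = 149.35 - 59.28 = 90.07
Eq. 4: 1.3(175.7) + 0.2(42.7) + 0.2(109.0) + 0.2(54.6) + 0.75(74.1) = 228.41 + 8.54 + 21.80 + 10.92 + 55.58 = 325.25
Eq. 5: 1.2(175.7) + 1.3(59.3) + 0.75(109.0) = 210.84 + 77.09 + 81.75 = 369.68
Eq. 6: 1.25(175.7) + 0.7(74.1) = 219.63 + 51.87 = 271.50
Eq. 7: 1.4(175.7) = 245.98
Eq. 8: 1.25(175.7) + 1.6(109.0) + 0.5(59.3) = 219.63 + 174.40 + 29.65 = 423.68
Maximum is from combination 8.

423.68 kip·ft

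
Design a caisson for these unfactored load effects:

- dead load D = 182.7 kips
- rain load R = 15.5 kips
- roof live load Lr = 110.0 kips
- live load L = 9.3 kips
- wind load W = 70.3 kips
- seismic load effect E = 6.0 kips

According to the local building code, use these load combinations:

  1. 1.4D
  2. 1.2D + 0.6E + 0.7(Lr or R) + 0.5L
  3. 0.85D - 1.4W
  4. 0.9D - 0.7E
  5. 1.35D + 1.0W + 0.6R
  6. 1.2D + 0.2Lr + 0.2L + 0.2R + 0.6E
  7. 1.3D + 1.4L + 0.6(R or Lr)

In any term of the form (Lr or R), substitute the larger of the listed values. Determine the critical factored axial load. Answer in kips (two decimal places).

(Lr or R) → Lr = 110.0 kips; (R or Lr) → Lr = 110.0 kips.
1. 1.4(182.7) = 255.78
2. 1.2(182.7) + 0.6(6.0) + 0.7(110.0) + 0.5(9.3) = 219.24 + 3.60 + 77.00 + 4.65 = 304.49
3. 0.85(182.7) - 1.4(70.3) = 155.30 - 98.42 = 56.88
4. 0.9(182.7) - 0.7(6.0) = 164.43 - 4.20 = 160.23
5. 1.35(182.7) + 1.0(70.3) + 0.6(15.5) = 246.65 + 70.30 + 9.30 = 326.25
6. 1.2(182.7) + 0.2(110.0) + 0.2(9.3) + 0.2(15.5) + 0.6(6.0) = 219.24 + 22.00 + 1.86 + 3.10 + 3.60 = 249.80
7. 1.3(182.7) + 1.4(9.3) + 0.6(110.0) = 237.51 + 13.02 + 66.00 = 316.53
Combination 5 governs: P_u = 326.25 kips.

326.25 kips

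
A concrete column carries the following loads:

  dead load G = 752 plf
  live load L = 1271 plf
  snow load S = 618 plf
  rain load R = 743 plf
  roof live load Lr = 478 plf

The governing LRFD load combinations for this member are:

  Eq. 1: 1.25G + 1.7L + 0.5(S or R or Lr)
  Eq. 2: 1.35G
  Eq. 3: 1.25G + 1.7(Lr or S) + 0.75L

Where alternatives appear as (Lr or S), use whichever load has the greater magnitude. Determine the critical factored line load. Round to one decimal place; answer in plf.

(S or R or Lr) → R = 743 plf; (Lr or S) → S = 618 plf.
Eq. 1: 1.25(752) + 1.7(1271) + 0.5(743) = 940.0 + 2160.7 + 371.5 = 3472.2
Eq. 2: 1.35(752) = 1015.2
Eq. 3: 1.25(752) + 1.7(618) + 0.75(1271) = 940.0 + 1050.6 + 953.3 = 2943.9
The controlling combination is 1, giving 3472.2 plf.

3472.2 plf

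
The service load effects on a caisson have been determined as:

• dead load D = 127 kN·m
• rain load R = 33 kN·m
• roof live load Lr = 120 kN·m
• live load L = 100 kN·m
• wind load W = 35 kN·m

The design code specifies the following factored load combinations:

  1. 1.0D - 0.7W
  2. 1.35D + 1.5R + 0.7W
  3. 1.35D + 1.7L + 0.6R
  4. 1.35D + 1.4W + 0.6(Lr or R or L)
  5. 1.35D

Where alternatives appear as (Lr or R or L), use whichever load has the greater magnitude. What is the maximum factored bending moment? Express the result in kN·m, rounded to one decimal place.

361.3 kN·m

(Lr or R or L) → Lr = 120 kN·m.
1. 1.0(127) - 0.7(35) = 127.0 - 24.5 = 102.5
2. 1.35(127) + 1.5(33) + 0.7(35) = 171.5 + 49.5 + 24.5 = 245.5
3. 1.35(127) + 1.7(100) + 0.6(33) = 171.5 + 170.0 + 19.8 = 361.3
4. 1.35(127) + 1.4(35) + 0.6(120) = 171.5 + 49.0 + 72.0 = 292.5
5. 1.35(127) = 171.5
The controlling combination is 3, giving 361.3 kN·m.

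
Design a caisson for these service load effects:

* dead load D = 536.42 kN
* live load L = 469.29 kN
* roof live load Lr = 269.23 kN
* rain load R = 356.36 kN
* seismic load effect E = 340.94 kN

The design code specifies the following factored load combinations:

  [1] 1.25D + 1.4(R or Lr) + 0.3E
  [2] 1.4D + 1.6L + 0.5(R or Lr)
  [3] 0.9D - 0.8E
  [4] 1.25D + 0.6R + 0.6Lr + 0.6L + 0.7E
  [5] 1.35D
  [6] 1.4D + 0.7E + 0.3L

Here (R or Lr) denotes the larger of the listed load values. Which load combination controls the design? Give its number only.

(R or Lr) → R = 356.36 kN.
[1] 1.25(536.42) + 1.4(356.36) + 0.3(340.94) = 670.53 + 498.90 + 102.28 = 1271.71
[2] 1.4(536.42) + 1.6(469.29) + 0.5(356.36) = 750.99 + 750.86 + 178.18 = 1680.03
[3] 0.9(536.42) - 0.8(340.94) = 482.78 - 272.75 = 210.03
[4] 1.25(536.42) + 0.6(356.36) + 0.6(269.23) + 0.6(469.29) + 0.7(340.94) = 1566.11
[5] 1.35(536.42) = 724.17
[6] 1.4(536.42) + 0.7(340.94) + 0.3(469.29) = 1130.43
The largest value is 1680.03 kN from combination 2.

Combination 2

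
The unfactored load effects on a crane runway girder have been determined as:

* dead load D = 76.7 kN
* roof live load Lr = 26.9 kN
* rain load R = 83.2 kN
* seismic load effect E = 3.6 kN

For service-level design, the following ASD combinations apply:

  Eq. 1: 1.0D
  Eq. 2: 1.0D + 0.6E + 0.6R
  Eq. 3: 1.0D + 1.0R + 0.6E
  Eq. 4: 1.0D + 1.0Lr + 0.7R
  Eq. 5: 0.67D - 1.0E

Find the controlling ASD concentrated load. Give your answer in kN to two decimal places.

Eq. 1: 1.0(76.7) = 76.70
Eq. 2: 1.0(76.7) + 0.6(3.6) + 0.6(83.2) = 76.70 + 2.16 + 49.92 = 128.78
Eq. 3: 1.0(76.7) + 1.0(83.2) + 0.6(3.6) = 76.70 + 83.20 + 2.16 = 162.06
Eq. 4: 1.0(76.7) + 1.0(26.9) + 0.7(83.2) = 76.70 + 26.90 + 58.24 = 161.84
Eq. 5: 0.67(76.7) - 1.0(3.6) = 51.39 - 3.60 = 47.79
Maximum is from combination 3.

162.06 kN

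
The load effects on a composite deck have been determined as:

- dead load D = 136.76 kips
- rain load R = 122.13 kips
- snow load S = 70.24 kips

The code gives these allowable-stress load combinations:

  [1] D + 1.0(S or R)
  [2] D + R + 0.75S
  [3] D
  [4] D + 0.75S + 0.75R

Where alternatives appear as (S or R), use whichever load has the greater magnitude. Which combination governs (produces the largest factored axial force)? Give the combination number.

Combination 2

(S or R) → R = 122.13 kips.
[1] 1.0(136.76) + 1.0(122.13) = 258.89
[2] 1.0(136.76) + 1.0(122.13) + 0.75(70.24) = 311.57
[3] 1.0(136.76) = 136.76
[4] 1.0(136.76) + 0.75(70.24) + 0.75(122.13) = 281.04
The largest value is 311.57 kips from combination 2.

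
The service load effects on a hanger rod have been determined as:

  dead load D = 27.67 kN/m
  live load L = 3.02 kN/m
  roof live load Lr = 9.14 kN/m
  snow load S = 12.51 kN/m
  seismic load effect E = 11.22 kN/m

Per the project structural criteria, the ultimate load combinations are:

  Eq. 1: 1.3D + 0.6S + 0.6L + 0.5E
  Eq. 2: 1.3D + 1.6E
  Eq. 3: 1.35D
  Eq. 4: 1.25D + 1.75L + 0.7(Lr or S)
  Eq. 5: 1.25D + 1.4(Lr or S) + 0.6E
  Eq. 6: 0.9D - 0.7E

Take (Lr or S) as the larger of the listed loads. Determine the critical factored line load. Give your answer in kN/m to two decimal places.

(Lr or S) → S = 12.51 kN/m.
Eq. 1: 1.3(27.67) + 0.6(12.51) + 0.6(3.02) + 0.5(11.22) = 50.90
Eq. 2: 1.3(27.67) + 1.6(11.22) = 53.92
Eq. 3: 1.35(27.67) = 37.35
Eq. 4: 1.25(27.67) + 1.75(3.02) + 0.7(12.51) = 48.63
Eq. 5: 1.25(27.67) + 1.4(12.51) + 0.6(11.22) = 58.83
Eq. 6: 0.9(27.67) - 0.7(11.22) = 17.05
Combination 5 governs: w_u = 58.83 kN/m.

58.83 kN/m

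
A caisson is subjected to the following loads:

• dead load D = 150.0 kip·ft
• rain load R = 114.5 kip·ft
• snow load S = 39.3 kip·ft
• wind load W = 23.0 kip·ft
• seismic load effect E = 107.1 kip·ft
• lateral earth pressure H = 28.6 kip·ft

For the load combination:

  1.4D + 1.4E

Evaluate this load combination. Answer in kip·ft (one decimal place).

1.4(150.0) + 1.4(107.1) = 210.0 + 149.9 = 359.9
M_u = 359.9 kip·ft.

359.9 kip·ft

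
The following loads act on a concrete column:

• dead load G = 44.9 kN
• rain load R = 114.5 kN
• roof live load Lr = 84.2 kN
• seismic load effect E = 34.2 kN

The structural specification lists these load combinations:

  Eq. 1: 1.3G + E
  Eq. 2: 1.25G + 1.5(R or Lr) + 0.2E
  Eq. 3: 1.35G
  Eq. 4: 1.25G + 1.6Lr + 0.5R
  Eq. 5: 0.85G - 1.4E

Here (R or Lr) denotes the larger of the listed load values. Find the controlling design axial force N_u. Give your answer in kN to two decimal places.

(R or Lr) → R = 114.5 kN.
Eq. 1: 1.3(44.9) + 1.0(34.2) = 58.37 + 34.20 = 92.57
Eq. 2: 1.25(44.9) + 1.5(114.5) + 0.2(34.2) = 56.13 + 171.75 + 6.84 = 234.72
Eq. 3: 1.35(44.9) = 60.62
Eq. 4: 1.25(44.9) + 1.6(84.2) + 0.5(114.5) = 56.13 + 134.72 + 57.25 = 248.10
Eq. 5: 0.85(44.9) - 1.4(34.2) = -9.72
Combination 4 governs: N_u = 248.10 kN.

248.10 kN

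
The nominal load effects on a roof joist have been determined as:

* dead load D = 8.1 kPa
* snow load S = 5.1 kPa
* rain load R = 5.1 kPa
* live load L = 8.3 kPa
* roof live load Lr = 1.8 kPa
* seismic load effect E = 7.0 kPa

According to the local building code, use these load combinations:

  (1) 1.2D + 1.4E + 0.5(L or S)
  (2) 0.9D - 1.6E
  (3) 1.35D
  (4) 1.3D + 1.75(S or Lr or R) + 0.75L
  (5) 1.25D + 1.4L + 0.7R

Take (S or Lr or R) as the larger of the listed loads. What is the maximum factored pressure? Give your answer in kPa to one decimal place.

(L or S) → L = 8.3 kPa; (S or Lr or R) → S = 5.1 kPa.
(1) 1.2(8.1) + 1.4(7.0) + 0.5(8.3) = 9.7 + 9.8 + 4.2 = 23.7
(2) 0.9(8.1) - 1.6(7.0) = 7.3 - 11.2 = -3.9
(3) 1.35(8.1) = 10.9
(4) 1.3(8.1) + 1.75(5.1) + 0.75(8.3) = 25.7
(5) 1.25(8.1) + 1.4(8.3) + 0.7(5.1) = 10.1 + 11.6 + 3.6 = 25.3
The controlling combination is 4, giving 25.7 kPa.

25.7 kPa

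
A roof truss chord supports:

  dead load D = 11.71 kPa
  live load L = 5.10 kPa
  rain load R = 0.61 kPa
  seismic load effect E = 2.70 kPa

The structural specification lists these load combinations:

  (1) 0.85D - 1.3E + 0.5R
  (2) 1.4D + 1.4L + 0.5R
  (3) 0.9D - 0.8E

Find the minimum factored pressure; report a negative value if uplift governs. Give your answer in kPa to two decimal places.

6.75 kPa

(1) 0.85(11.71) - 1.3(2.70) + 0.5(0.61) = 9.95 - 3.51 + 0.31 = 6.75
(2) 1.4(11.71) + 1.4(5.10) + 0.5(0.61) = 16.39 + 7.14 + 0.31 = 23.84
(3) 0.9(11.71) - 0.8(2.70) = 10.54 - 2.16 = 8.38
Combination 1 gives the minimum: 6.75 kPa.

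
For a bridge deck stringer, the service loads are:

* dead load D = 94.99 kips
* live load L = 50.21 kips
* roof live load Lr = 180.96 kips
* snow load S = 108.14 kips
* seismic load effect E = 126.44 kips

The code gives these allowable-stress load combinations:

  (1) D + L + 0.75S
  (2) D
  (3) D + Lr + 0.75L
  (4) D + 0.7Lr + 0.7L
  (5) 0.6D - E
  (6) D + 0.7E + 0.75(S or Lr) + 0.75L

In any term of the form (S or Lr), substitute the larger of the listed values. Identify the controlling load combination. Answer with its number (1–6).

Combination 6

(S or Lr) → Lr = 180.96 kips.
(1) 1.0(94.99) + 1.0(50.21) + 0.75(108.14) = 94.99 + 50.21 + 81.11 = 226.31
(2) 1.0(94.99) = 94.99
(3) 1.0(94.99) + 1.0(180.96) + 0.75(50.21) = 94.99 + 180.96 + 37.66 = 313.61
(4) 1.0(94.99) + 0.7(180.96) + 0.7(50.21) = 94.99 + 126.67 + 35.15 = 256.81
(5) 0.6(94.99) - 1.0(126.44) = 56.99 - 126.44 = -69.45
(6) 1.0(94.99) + 0.7(126.44) + 0.75(180.96) + 0.75(50.21) = 94.99 + 88.51 + 135.72 + 37.66 = 356.88
The largest value is 356.88 kips from combination 6.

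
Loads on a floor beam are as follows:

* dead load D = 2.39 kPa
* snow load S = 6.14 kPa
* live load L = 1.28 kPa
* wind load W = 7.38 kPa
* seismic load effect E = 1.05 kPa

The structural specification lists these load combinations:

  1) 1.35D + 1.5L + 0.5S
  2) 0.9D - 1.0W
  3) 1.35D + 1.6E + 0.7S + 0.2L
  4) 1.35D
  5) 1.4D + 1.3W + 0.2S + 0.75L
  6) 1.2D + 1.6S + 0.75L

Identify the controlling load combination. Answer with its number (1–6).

1) 1.35(2.39) + 1.5(1.28) + 0.5(6.14) = 8.22
2) 0.9(2.39) - 1.0(7.38) = -5.23
3) 1.35(2.39) + 1.6(1.05) + 0.7(6.14) + 0.2(1.28) = 9.46
4) 1.35(2.39) = 3.23
5) 1.4(2.39) + 1.3(7.38) + 0.2(6.14) + 0.75(1.28) = 15.13
6) 1.2(2.39) + 1.6(6.14) + 0.75(1.28) = 13.65
The largest value is 15.13 kPa from combination 5.

Combination 5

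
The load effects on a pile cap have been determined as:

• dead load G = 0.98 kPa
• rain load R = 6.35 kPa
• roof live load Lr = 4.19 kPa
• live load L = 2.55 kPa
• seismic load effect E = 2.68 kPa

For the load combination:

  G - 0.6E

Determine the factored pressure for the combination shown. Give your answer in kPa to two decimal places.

1.0(0.98) - 0.6(2.68) = -0.63
p_u = -0.63 kPa.

-0.63 kPa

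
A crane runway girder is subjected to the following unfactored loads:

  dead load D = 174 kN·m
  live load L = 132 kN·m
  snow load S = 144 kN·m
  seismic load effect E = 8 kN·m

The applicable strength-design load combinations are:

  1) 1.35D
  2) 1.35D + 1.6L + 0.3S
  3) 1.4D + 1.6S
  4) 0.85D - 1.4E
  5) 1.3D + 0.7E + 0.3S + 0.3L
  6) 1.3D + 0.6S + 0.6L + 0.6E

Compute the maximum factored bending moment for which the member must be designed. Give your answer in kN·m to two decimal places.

1) 1.35(174) = 234.90
2) 1.35(174) + 1.6(132) + 0.3(144) = 234.90 + 211.20 + 43.20 = 489.30
3) 1.4(174) + 1.6(144) = 243.60 + 230.40 = 474.00
4) 0.85(174) - 1.4(8) = 147.90 - 11.20 = 136.70
5) 1.3(174) + 0.7(8) + 0.3(144) + 0.3(132) = 226.20 + 5.60 + 43.20 + 39.60 = 314.60
6) 1.3(174) + 0.6(144) + 0.6(132) + 0.6(8) = 226.20 + 86.40 + 79.20 + 4.80 = 396.60
Combination 2 governs: M_u = 489.30 kN·m.

489.30 kN·m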